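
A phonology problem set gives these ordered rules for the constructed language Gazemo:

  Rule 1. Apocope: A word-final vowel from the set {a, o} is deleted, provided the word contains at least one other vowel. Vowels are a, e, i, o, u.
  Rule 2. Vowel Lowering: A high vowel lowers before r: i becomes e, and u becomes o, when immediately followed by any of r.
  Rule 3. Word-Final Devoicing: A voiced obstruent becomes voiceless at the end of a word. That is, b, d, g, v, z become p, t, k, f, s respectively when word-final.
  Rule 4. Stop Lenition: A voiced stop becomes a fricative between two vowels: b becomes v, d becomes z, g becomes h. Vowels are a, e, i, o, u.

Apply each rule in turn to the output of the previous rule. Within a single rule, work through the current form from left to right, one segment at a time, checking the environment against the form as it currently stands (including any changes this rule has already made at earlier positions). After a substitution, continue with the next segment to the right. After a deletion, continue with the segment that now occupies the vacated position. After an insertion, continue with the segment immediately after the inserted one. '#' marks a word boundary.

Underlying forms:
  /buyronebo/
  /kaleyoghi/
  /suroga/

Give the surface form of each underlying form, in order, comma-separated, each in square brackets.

/buyronebo/:
  Rule 1 Apocope: [buyronebo] → [buyroneb]
  Rule 2 Vowel Lowering: no change — [buyroneb]
  Rule 3 Word-Final Devoicing: [buyroneb] → [buyronep]
  Rule 4 Stop Lenition: no change — [buyronep]
/kaleyoghi/:
  Rule 1 Apocope: no change — [kaleyoghi]
  Rule 2 Vowel Lowering: no change — [kaleyoghi]
  Rule 3 Word-Final Devoicing: no change — [kaleyoghi]
  Rule 4 Stop Lenition: no change — [kaleyoghi]
/suroga/:
  Rule 1 Apocope: [suroga] → [surog]
  Rule 2 Vowel Lowering: [surog] → [sorog]
  Rule 3 Word-Final Devoicing: [sorog] → [sorok]
  Rule 4 Stop Lenition: no change — [sorok]

[buyronep], [kaleyoghi], [sorok]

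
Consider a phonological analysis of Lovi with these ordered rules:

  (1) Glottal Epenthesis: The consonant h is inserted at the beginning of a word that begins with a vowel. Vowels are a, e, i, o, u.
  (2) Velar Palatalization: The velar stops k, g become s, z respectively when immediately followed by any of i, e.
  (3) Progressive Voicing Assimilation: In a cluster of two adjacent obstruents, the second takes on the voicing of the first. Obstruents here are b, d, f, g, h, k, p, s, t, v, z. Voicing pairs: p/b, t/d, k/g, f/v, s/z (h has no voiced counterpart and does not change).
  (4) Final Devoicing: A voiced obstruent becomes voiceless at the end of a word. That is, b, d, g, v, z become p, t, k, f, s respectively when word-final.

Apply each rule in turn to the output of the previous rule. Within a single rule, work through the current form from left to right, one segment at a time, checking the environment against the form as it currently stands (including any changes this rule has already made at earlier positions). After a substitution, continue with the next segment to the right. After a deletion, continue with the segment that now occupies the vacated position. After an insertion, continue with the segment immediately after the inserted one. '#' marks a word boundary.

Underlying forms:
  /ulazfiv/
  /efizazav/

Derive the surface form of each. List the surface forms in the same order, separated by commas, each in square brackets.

[hulazvif], [hefizazaf]

/ulazfiv/:
  (1) Glottal Epenthesis: [ulazfiv] → [hulazfiv]
  (2) Velar Palatalization: no change — [hulazfiv]
  (3) Progressive Voicing Assimilation: [hulazfiv] → [hulazviv]
  (4) Final Devoicing: [hulazviv] → [hulazvif]
/efizazav/:
  (1) Glottal Epenthesis: [efizazav] → [hefizazav]
  (2) Velar Palatalization: no change — [hefizazav]
  (3) Progressive Voicing Assimilation: no change — [hefizazav]
  (4) Final Devoicing: [hefizazav] → [hefizazaf]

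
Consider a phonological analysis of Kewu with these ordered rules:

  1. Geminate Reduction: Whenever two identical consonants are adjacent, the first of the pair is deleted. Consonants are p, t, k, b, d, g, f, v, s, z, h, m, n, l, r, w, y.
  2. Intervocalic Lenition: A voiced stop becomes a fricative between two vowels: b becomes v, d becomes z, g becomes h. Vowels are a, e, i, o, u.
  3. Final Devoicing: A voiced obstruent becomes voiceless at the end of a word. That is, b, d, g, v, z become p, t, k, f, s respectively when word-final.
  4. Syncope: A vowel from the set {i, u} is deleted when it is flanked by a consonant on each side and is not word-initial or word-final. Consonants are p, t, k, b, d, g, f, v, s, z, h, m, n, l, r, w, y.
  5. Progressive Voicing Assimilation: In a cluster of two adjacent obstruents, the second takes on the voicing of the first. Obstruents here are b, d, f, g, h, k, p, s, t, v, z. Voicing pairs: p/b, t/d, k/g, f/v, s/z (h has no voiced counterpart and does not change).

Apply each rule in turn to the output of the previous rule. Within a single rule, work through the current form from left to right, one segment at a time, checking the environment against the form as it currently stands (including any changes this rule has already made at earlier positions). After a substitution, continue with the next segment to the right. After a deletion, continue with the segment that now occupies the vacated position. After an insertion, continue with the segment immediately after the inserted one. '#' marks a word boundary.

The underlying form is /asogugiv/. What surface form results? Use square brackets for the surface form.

[asohhf]

1 Geminate Reduction: no change — [asogugiv]
2 Intervocalic Lenition: [asogugiv] → [asohuhiv]
3 Final Devoicing: [asohuhiv] → [asohuhif]
4 Syncope: [asohuhif] → [asohhf]
5 Progressive Voicing Assimilation: no change — [asohhf]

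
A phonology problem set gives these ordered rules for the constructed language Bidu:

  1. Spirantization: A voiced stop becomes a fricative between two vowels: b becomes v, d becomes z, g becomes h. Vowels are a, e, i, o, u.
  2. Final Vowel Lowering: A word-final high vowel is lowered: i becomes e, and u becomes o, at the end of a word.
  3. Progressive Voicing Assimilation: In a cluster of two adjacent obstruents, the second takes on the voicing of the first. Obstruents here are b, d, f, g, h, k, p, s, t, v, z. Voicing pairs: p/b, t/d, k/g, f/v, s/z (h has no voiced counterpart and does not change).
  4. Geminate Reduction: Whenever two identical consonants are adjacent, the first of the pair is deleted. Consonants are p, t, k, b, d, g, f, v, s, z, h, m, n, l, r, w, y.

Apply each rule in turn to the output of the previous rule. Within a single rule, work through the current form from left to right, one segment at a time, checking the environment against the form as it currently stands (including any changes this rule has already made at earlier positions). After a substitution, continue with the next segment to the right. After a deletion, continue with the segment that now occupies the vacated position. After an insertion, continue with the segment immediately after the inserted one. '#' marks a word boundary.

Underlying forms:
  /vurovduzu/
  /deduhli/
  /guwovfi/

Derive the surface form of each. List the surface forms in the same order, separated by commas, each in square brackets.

[vurovduzo], [dezuhle], [guwove]

/vurovduzu/:
  1 Spirantization: no change — [vurovduzu]
  2 Final Vowel Lowering: [vurovduzu] → [vurovduzo]
  3 Progressive Voicing Assimilation: no change — [vurovduzo]
  4 Geminate Reduction: no change — [vurovduzo]
/deduhli/:
  1 Spirantization: [deduhli] → [dezuhli]
  2 Final Vowel Lowering: [dezuhli] → [dezuhle]
  3 Progressive Voicing Assimilation: no change — [dezuhle]
  4 Geminate Reduction: no change — [dezuhle]
/guwovfi/:
  1 Spirantization: no change — [guwovfi]
  2 Final Vowel Lowering: [guwovfi] → [guwovfe]
  3 Progressive Voicing Assimilation: [guwovfe] → [guwovve]
  4 Geminate Reduction: [guwovve] → [guwove]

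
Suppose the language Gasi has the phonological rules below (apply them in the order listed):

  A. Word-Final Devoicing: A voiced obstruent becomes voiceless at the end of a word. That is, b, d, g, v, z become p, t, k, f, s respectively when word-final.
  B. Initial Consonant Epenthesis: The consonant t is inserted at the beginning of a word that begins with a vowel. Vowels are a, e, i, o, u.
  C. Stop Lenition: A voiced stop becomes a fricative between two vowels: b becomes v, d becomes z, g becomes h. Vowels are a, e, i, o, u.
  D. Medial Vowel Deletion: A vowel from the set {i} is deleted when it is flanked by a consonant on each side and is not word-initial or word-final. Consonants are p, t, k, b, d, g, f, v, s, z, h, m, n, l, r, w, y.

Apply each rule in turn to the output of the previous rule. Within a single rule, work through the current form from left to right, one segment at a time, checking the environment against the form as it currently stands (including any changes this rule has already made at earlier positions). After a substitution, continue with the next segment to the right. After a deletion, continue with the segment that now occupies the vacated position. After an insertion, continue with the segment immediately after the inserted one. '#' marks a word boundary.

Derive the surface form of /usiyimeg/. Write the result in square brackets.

A Word-Final Devoicing: [usiyimeg] → [usiyimek]
B Initial Consonant Epenthesis: [usiyimek] → [tusiyimek]
C Stop Lenition: no change — [tusiyimek]
D Medial Vowel Deletion: [tusiyimek] → [tusymek]

[tusymek]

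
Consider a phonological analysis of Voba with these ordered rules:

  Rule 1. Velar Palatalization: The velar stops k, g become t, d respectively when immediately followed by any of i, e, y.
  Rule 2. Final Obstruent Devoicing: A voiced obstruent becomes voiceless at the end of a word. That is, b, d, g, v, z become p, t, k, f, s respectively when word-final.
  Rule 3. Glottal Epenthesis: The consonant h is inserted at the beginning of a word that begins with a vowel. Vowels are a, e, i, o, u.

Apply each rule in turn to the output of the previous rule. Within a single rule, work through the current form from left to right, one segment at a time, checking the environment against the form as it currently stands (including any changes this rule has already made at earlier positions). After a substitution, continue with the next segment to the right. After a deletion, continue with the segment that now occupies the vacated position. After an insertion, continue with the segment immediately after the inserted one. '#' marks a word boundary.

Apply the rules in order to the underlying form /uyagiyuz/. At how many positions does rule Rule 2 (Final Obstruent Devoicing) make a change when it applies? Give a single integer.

Rule 1 Velar Palatalization: [uyagiyuz] → [uyadiyuz]
Rule 2 Final Obstruent Devoicing: [uyadiyuz] → [uyadiyus]
Rule 3 Glottal Epenthesis: [uyadiyus] → [huyadiyus]
Rule Rule 2 changed 1 position(s).

1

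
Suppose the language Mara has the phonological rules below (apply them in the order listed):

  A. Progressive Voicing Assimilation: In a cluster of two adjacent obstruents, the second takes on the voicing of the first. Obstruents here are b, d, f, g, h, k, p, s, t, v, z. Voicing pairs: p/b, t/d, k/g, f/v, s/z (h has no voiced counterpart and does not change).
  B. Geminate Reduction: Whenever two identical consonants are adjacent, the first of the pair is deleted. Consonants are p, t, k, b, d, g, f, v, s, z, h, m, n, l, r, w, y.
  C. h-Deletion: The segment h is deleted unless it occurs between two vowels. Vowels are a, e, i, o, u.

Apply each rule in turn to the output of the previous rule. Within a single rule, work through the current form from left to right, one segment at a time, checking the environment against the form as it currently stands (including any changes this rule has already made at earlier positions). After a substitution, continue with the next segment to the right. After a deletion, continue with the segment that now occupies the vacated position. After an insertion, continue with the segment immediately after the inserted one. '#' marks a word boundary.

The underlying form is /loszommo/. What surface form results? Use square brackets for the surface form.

[losomo]

A Progressive Voicing Assimilation: [loszommo] → [lossommo]
B Geminate Reduction: [lossommo] → [losomo]
C h-Deletion: no change — [losomo]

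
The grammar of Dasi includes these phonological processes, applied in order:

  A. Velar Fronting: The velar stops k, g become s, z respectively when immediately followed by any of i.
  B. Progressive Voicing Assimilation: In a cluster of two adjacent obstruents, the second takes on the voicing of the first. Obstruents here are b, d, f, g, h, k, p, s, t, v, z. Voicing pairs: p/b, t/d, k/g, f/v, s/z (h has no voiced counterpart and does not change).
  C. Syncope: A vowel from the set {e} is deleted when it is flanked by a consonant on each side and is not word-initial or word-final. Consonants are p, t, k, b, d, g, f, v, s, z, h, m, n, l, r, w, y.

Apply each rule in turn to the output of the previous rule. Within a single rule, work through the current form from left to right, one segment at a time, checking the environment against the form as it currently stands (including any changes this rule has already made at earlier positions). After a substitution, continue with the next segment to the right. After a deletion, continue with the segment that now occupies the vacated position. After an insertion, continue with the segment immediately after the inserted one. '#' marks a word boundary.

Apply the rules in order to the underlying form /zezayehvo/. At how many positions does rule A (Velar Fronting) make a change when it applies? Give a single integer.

0

A Velar Fronting: no change — [zezayehvo]
B Progressive Voicing Assimilation: [zezayehvo] → [zezayehfo]
C Syncope: [zezayehfo] → [zzayhfo]
Rule A changed 0 position(s).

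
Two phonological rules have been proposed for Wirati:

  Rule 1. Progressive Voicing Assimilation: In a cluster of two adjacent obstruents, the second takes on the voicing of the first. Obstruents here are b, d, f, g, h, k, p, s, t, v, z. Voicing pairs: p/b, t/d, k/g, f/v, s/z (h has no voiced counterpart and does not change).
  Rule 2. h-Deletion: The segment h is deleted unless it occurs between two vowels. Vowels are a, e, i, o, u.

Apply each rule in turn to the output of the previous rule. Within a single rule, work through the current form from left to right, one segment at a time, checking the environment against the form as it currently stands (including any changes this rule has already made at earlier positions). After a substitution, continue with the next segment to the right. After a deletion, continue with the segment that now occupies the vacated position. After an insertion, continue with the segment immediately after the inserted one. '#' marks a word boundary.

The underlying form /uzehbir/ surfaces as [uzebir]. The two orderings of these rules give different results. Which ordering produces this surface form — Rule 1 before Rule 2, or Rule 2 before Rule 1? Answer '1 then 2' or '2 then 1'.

2 then 1

Order 1 then 2:
  1 Progressive Voicing Assimilation: [uzehbir] → [uzehpir]
  2 h-Deletion: [uzehpir] → [uzepir]
  result: [uzepir]
Order 2 then 1:
  2 h-Deletion: [uzehbir] → [uzebir]
  1 Progressive Voicing Assimilation: no change — [uzebir]
  result: [uzebir]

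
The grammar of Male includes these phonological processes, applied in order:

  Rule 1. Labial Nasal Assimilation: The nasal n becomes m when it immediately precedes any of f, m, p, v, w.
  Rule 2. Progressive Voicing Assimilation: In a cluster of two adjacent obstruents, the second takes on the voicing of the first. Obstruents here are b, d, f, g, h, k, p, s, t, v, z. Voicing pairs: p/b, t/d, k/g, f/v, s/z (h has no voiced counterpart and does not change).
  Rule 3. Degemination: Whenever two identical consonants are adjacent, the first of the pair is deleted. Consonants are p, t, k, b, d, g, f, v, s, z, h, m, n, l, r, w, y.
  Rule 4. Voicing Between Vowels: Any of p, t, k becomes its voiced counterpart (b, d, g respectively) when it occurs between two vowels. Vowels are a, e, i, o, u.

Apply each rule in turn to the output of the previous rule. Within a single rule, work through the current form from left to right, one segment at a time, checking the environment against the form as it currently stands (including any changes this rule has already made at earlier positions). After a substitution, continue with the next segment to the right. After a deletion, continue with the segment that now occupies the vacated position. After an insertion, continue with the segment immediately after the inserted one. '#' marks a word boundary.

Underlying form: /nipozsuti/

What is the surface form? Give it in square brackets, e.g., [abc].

[nibozudi]

Rule 1 Labial Nasal Assimilation: no change — [nipozsuti]
Rule 2 Progressive Voicing Assimilation: [nipozsuti] → [nipozzuti]
Rule 3 Degemination: [nipozzuti] → [nipozuti]
Rule 4 Voicing Between Vowels: [nipozuti] → [nibozudi]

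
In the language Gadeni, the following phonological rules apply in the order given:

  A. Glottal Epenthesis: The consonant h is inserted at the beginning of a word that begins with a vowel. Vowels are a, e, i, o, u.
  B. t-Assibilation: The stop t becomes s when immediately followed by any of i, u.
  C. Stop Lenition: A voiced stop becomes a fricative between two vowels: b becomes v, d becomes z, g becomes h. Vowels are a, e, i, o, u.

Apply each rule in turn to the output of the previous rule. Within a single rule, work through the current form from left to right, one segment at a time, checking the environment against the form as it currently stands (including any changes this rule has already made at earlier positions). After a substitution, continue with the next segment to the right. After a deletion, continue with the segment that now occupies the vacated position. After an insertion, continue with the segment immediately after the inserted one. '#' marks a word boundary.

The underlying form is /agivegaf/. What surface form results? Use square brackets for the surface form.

[hahivehaf]

A Glottal Epenthesis: [agivegaf] → [hagivegaf]
B t-Assibilation: no change — [hagivegaf]
C Stop Lenition: [hagivegaf] → [hahivehaf]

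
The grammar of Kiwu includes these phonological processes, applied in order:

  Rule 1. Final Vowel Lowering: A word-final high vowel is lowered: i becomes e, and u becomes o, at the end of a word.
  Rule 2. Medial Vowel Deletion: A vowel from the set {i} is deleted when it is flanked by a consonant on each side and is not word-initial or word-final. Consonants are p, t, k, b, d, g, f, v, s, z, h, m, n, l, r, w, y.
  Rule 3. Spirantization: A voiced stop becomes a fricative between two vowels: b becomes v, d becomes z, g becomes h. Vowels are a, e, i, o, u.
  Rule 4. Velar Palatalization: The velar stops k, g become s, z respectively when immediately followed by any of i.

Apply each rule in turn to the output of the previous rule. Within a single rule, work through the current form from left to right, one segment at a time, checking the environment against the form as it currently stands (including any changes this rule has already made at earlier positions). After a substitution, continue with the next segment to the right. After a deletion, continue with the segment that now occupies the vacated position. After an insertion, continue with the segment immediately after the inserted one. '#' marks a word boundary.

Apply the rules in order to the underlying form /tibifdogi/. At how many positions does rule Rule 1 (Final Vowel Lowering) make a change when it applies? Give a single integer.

1

Rule 1 Final Vowel Lowering: [tibifdogi] → [tibifdoge]
Rule 2 Medial Vowel Deletion: [tibifdoge] → [tbfdoge]
Rule 3 Spirantization: [tbfdoge] → [tbfdohe]
Rule 4 Velar Palatalization: no change — [tbfdohe]
Rule Rule 1 changed 1 position(s).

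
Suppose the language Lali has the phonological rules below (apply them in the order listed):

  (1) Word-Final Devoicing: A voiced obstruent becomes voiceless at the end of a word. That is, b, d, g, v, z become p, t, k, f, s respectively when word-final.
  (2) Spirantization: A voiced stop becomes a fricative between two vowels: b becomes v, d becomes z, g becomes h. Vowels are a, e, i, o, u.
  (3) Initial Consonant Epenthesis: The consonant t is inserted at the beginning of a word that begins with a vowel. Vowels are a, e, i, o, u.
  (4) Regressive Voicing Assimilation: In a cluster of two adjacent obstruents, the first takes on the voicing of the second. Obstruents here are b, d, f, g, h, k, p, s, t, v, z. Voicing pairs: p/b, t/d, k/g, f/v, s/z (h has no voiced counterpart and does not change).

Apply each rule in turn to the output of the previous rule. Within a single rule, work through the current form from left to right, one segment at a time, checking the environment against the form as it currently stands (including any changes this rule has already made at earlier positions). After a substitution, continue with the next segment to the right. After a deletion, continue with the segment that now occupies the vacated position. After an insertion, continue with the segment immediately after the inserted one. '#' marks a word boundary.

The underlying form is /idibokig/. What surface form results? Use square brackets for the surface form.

[tizivokik]

(1) Word-Final Devoicing: [idibokig] → [idibokik]
(2) Spirantization: [idibokik] → [izivokik]
(3) Initial Consonant Epenthesis: [izivokik] → [tizivokik]
(4) Regressive Voicing Assimilation: no change — [tizivokik]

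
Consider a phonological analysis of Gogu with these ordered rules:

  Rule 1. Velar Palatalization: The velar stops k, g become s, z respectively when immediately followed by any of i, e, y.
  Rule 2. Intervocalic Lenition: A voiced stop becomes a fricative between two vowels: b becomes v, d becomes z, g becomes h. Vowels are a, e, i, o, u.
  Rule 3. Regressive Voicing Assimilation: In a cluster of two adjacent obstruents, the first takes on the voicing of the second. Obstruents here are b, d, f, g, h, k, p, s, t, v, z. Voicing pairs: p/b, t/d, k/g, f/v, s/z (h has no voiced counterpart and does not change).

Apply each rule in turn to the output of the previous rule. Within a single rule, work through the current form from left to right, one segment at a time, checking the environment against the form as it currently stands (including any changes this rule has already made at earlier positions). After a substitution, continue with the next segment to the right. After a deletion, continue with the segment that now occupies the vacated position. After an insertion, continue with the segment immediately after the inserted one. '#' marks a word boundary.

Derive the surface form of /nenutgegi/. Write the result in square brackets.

Rule 1 Velar Palatalization: [nenutgegi] → [nenutzezi]
Rule 2 Intervocalic Lenition: no change — [nenutzezi]
Rule 3 Regressive Voicing Assimilation: [nenutzezi] → [nenudzezi]

[nenudzezi]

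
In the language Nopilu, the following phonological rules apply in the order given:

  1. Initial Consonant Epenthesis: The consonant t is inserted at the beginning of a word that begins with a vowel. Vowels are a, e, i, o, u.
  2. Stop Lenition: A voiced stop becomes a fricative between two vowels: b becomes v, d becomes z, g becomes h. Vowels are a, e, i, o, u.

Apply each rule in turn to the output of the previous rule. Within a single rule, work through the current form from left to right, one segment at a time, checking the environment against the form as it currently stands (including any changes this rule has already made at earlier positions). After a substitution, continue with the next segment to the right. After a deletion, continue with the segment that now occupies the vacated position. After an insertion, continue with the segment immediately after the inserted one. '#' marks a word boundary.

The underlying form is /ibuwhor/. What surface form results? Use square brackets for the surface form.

[tivuwhor]

1 Initial Consonant Epenthesis: [ibuwhor] → [tibuwhor]
2 Stop Lenition: [tibuwhor] → [tivuwhor]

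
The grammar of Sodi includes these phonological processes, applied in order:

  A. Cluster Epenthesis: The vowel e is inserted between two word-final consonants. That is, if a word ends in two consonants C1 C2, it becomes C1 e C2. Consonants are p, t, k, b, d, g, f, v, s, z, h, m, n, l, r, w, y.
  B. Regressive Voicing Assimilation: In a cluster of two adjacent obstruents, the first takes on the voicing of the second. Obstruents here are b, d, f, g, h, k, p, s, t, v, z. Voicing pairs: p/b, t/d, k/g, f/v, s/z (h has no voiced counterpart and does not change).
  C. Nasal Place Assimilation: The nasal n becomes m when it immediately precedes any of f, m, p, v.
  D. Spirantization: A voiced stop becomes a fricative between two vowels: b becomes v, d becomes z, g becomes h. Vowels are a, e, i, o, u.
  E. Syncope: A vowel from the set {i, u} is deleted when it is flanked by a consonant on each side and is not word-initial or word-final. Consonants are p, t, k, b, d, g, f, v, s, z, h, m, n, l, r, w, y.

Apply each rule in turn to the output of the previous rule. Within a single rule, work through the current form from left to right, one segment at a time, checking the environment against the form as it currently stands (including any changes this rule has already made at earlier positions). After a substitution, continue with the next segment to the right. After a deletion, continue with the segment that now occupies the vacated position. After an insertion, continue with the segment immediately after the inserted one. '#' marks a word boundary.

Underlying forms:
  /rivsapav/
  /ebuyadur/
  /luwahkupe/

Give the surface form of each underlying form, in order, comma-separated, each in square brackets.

/rivsapav/:
  A Cluster Epenthesis: no change — [rivsapav]
  B Regressive Voicing Assimilation: [rivsapav] → [rifsapav]
  C Nasal Place Assimilation: no change — [rifsapav]
  D Spirantization: no change — [rifsapav]
  E Syncope: [rifsapav] → [rfsapav]
/ebuyadur/:
  A Cluster Epenthesis: no change — [ebuyadur]
  B Regressive Voicing Assimilation: no change — [ebuyadur]
  C Nasal Place Assimilation: no change — [ebuyadur]
  D Spirantization: [ebuyadur] → [evuyazur]
  E Syncope: [evuyazur] → [evyazr]
/luwahkupe/:
  A Cluster Epenthesis: no change — [luwahkupe]
  B Regressive Voicing Assimilation: no change — [luwahkupe]
  C Nasal Place Assimilation: no change — [luwahkupe]
  D Spirantization: no change — [luwahkupe]
  E Syncope: [luwahkupe] → [lwahkpe]

[rfsapav], [evyazr], [lwahkpe]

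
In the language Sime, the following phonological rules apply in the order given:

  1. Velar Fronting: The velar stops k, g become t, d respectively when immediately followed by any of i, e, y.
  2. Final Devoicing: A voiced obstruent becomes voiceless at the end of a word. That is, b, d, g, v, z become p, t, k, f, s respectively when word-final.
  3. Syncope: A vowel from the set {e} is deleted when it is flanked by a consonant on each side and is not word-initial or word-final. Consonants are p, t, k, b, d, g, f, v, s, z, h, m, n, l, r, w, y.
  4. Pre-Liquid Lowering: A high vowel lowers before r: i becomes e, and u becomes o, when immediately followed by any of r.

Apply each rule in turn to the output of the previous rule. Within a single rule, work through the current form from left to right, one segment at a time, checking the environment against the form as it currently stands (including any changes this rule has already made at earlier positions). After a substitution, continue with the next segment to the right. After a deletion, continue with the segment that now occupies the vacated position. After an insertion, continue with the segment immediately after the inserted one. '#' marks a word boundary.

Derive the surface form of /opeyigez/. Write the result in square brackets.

1 Velar Fronting: [opeyigez] → [opeyidez]
2 Final Devoicing: [opeyidez] → [opeyides]
3 Syncope: [opeyides] → [opyids]
4 Pre-Liquid Lowering: no change — [opyids]

[opyids]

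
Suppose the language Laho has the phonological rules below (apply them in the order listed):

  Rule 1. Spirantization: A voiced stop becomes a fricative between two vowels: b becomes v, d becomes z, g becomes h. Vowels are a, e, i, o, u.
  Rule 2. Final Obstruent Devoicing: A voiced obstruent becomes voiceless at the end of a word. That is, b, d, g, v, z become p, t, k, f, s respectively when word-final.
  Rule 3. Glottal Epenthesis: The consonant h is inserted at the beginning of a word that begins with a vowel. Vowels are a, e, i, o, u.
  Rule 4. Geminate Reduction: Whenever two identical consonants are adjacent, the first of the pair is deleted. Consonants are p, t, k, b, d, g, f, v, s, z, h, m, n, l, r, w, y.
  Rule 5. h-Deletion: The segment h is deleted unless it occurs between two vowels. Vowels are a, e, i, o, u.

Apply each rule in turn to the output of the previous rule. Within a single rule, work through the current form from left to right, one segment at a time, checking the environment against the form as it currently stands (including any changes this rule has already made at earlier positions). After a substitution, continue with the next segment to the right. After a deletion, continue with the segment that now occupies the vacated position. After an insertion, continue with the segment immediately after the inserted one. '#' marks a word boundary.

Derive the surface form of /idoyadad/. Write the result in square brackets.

Rule 1 Spirantization: [idoyadad] → [izoyazad]
Rule 2 Final Obstruent Devoicing: [izoyazad] → [izoyazat]
Rule 3 Glottal Epenthesis: [izoyazat] → [hizoyazat]
Rule 4 Geminate Reduction: no change — [hizoyazat]
Rule 5 h-Deletion: [hizoyazat] → [izoyazat]

[izoyazat]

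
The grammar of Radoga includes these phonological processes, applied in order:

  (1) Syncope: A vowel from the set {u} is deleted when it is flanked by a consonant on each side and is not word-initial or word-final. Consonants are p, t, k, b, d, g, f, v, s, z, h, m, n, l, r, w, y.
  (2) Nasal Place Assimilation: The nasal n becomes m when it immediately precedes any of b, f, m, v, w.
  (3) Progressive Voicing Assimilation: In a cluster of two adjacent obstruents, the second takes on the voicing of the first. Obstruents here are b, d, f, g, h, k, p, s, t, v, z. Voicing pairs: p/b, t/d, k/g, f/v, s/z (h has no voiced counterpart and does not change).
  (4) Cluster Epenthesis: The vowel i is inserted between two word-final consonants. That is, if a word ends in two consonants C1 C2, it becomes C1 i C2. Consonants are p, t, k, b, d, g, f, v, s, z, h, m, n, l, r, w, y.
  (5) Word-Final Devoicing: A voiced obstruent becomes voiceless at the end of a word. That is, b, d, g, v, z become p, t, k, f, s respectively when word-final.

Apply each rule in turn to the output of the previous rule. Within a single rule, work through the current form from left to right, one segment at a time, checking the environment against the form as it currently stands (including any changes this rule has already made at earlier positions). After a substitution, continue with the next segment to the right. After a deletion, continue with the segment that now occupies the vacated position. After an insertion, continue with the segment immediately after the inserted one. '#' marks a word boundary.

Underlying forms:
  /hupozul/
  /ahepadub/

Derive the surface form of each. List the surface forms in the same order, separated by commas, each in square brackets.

[hpozil], [ahepadip]

/hupozul/:
  (1) Syncope: [hupozul] → [hpozl]
  (2) Nasal Place Assimilation: no change — [hpozl]
  (3) Progressive Voicing Assimilation: no change — [hpozl]
  (4) Cluster Epenthesis: [hpozl] → [hpozil]
  (5) Word-Final Devoicing: no change — [hpozil]
/ahepadub/:
  (1) Syncope: [ahepadub] → [ahepadb]
  (2) Nasal Place Assimilation: no change — [ahepadb]
  (3) Progressive Voicing Assimilation: no change — [ahepadb]
  (4) Cluster Epenthesis: [ahepadb] → [ahepadib]
  (5) Word-Final Devoicing: [ahepadib] → [ahepadip]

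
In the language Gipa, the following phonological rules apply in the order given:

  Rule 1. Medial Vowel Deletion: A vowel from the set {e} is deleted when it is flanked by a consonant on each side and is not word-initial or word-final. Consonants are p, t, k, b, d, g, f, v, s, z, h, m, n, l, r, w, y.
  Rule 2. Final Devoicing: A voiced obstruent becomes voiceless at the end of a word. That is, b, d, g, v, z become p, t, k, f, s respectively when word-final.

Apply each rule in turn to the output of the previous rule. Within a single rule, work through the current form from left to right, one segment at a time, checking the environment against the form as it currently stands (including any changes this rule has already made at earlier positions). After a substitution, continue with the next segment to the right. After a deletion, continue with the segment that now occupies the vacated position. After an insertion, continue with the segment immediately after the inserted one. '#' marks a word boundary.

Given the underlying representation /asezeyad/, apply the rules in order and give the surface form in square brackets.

[aszyat]

Rule 1 Medial Vowel Deletion: [asezeyad] → [aszyad]
Rule 2 Final Devoicing: [aszyad] → [aszyat]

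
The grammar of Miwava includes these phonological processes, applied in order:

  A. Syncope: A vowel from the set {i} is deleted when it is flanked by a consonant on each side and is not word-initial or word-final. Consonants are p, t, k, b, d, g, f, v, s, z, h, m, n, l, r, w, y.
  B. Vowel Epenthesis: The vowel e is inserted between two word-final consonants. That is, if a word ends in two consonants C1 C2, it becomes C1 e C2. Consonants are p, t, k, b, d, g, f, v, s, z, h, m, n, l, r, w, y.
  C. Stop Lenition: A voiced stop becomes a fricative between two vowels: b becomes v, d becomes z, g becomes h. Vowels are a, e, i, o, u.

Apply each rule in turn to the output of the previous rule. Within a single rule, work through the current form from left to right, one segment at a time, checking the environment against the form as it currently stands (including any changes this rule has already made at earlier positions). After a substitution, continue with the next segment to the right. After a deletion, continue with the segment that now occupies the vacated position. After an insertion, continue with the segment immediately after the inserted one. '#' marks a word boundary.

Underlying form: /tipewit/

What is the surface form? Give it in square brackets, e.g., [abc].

[tpewet]

A Syncope: [tipewit] → [tpewt]
B Vowel Epenthesis: [tpewt] → [tpewet]
C Stop Lenition: no change — [tpewet]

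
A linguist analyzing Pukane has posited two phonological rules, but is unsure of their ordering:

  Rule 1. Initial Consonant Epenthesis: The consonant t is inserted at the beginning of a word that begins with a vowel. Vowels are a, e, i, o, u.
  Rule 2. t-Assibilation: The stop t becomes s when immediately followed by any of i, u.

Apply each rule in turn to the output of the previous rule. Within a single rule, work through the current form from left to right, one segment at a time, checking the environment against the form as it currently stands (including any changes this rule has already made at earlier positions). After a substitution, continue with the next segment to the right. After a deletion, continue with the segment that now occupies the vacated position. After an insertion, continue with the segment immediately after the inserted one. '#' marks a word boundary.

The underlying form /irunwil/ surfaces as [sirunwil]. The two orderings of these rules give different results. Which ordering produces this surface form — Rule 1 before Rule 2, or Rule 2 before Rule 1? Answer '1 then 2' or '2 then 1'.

Order 1 then 2:
  1 Initial Consonant Epenthesis: [irunwil] → [tirunwil]
  2 t-Assibilation: [tirunwil] → [sirunwil]
  result: [sirunwil]
Order 2 then 1:
  2 t-Assibilation: no change — [irunwil]
  1 Initial Consonant Epenthesis: [irunwil] → [tirunwil]
  result: [tirunwil]

1 then 2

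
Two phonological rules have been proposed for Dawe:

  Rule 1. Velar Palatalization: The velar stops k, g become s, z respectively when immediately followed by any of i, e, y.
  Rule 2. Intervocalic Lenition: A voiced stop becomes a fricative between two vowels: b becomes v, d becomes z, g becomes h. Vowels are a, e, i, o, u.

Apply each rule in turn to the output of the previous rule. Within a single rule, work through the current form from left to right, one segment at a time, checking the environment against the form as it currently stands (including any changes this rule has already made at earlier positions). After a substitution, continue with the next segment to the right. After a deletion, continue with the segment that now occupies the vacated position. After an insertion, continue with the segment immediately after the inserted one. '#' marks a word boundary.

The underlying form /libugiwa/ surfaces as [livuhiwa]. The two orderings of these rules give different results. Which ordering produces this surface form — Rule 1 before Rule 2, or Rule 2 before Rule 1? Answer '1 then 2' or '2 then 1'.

Order 1 then 2:
  1 Velar Palatalization: [libugiwa] → [libuziwa]
  2 Intervocalic Lenition: [libuziwa] → [livuziwa]
  result: [livuziwa]
Order 2 then 1:
  2 Intervocalic Lenition: [libugiwa] → [livuhiwa]
  1 Velar Palatalization: no change — [livuhiwa]
  result: [livuhiwa]

2 then 1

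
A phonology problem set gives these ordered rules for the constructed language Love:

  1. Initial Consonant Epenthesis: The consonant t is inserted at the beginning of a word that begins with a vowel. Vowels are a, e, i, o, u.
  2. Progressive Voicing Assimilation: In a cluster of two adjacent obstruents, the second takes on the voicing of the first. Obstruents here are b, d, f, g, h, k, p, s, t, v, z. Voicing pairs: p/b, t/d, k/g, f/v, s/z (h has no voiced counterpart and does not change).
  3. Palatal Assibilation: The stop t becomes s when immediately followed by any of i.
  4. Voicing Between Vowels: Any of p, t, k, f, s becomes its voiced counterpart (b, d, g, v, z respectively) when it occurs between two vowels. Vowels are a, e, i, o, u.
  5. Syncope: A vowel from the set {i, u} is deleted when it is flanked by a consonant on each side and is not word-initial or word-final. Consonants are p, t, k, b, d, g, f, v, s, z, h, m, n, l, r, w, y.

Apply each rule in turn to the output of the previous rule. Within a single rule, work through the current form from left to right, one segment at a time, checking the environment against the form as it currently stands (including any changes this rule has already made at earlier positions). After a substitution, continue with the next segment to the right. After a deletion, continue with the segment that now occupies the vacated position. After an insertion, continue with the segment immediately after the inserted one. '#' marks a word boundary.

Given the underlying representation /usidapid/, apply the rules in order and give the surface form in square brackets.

1 Initial Consonant Epenthesis: [usidapid] → [tusidapid]
2 Progressive Voicing Assimilation: no change — [tusidapid]
3 Palatal Assibilation: no change — [tusidapid]
4 Voicing Between Vowels: [tusidapid] → [tuzidabid]
5 Syncope: [tuzidabid] → [tzdabd]

[tzdabd]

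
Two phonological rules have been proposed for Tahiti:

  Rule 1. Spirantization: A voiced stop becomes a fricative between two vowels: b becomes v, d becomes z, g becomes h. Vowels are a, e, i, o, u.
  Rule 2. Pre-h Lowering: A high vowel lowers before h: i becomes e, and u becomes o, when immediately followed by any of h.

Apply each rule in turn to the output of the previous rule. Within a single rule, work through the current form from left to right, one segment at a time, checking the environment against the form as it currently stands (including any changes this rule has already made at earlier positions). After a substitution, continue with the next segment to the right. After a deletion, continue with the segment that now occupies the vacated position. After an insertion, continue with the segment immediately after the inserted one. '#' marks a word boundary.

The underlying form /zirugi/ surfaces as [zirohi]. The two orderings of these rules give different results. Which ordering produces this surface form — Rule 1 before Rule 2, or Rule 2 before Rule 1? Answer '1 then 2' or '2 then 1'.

Order 1 then 2:
  1 Spirantization: [zirugi] → [ziruhi]
  2 Pre-h Lowering: [ziruhi] → [zirohi]
  result: [zirohi]
Order 2 then 1:
  2 Pre-h Lowering: no change — [zirugi]
  1 Spirantization: [zirugi] → [ziruhi]
  result: [ziruhi]

1 then 2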